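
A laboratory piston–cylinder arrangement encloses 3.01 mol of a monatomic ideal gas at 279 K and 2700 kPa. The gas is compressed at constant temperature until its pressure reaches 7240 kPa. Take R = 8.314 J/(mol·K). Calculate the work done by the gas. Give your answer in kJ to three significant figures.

Isothermal process: W = nRT ln(V₂/V₁) = nRT ln(P₁/P₂).
W = (3.01)(8.314)(279) × ln(2700/7240)
  = 6982 × ln(0.3729) = 6982 × -0.9864
W_by_gas = -6887 J.

W ≈ -6.89 kJ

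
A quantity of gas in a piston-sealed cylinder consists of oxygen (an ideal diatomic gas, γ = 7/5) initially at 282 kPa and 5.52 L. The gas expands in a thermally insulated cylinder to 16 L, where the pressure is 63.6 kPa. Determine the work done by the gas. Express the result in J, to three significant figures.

W ≈ 1350 J

Adiabatic: W = (P₁V₁ − P₂V₂)/(γ − 1) with γ = 7/5.
P₁V₁ = 1557 J, P₂V₂ = 1018 J.
W = (1557 − 1018) / 0.4 = 1348 J.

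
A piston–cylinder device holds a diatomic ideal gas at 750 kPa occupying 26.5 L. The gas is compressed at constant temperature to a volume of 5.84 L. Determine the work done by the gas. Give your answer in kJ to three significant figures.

W ≈ -30.1 kJ

Isothermal: W = nRT ln(V₂/V₁) = P₁V₁ ln(V₂/V₁).
P₁V₁ = (750 kPa)(26.5 L) = 19875 J.
W = 19875 × ln(5.84/26.5) = 19875 × -1.512
W_by_gas = -30059 J.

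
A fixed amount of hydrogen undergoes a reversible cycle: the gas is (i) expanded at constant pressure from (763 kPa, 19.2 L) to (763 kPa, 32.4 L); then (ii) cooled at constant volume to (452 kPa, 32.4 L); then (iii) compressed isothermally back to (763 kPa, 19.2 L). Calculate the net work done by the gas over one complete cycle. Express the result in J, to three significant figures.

Leg (i): W = PΔV = (763)(32.4 − 19.2) = 10072 J.
Leg (ii): W = 0.
Leg (iii): W = PᵢVᵢ ln(V_f/Vᵢ) = (14645) ln(19.2/32.4) = -7663 J.
W_net = 10072 − 7663 = 2409 J.

W_net ≈ 2410 J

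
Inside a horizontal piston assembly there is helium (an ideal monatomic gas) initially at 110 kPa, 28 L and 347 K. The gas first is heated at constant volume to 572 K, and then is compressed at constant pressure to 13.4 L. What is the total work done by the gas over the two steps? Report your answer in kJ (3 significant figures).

W_total ≈ -2.65 kJ

Step 1 (isochoric): W = 0 (constant volume).
After step 1: P = 181.3 kPa (V unchanged).
Step 2 (isobaric): W = PΔV = (181.3 kPa)(13.4 − 28 L) = -2647 J.
W_total = 0 − 2647 = -2647 J.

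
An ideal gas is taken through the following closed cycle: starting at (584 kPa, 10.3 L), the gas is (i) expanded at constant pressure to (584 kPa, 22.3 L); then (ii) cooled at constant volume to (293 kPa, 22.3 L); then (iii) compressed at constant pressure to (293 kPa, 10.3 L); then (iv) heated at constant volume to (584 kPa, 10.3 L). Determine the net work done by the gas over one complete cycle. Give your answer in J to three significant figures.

Constant-volume legs do no work.
W(i) = (584)(22.3 − 10.3) = 7008 J; W(iii) = (293)(10.3 − 22.3) = -3516 J.
W_net = 7008 − 3516 = 3492 J (the clockwise enclosed area).

W_net ≈ 3490 J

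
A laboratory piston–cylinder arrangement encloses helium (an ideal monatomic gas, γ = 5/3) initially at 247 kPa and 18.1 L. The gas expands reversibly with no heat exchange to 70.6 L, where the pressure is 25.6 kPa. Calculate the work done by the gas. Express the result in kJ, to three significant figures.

W ≈ 4.00 kJ

Adiabatic: W = (P₁V₁ − P₂V₂)/(γ − 1) with γ = 5/3.
P₁V₁ = 4471 J, P₂V₂ = 1807 J.
W = (4471 − 1807) / 0.6667 = 3995 J.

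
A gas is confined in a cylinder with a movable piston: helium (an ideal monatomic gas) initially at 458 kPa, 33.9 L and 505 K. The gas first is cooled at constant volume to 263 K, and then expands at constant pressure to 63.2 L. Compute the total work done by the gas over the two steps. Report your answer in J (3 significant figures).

Step 1 (isochoric): W = 0 (constant volume).
After step 1: P = 238.5 kPa (V unchanged).
Step 2 (isobaric): W = PΔV = (238.5 kPa)(63.2 − 33.9 L) = 6989 J.
W_total = 0 + 6989 = 6989 J.

W_total ≈ 6990 J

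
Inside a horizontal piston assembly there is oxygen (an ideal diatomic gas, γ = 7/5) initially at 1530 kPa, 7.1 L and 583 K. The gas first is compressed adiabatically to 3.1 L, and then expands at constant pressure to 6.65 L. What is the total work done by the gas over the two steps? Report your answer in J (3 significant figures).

Step 1 (adiabatic): W = (P₁V₁ − P₂V₂)/(γ−1) = (10863 − 15132)/0.4 = -10674 J.
After step 1: P = 4881 kPa, V = 3.1 L, T = 812.1 K.
Step 2 (isobaric): W = PΔV = (4881 kPa)(6.65 − 3.1 L) = 17329 J.
W_total = -10674 + 17329 = 6656 J.

W_total ≈ 6660 J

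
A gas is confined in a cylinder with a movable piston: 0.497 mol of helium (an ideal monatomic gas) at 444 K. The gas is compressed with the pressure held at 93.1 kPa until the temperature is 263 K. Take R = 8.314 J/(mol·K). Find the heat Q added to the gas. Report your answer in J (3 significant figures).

Q ≈ -1870 J

Isobaric: W = nRΔT = (0.497)(8.314)(-181) = -747.9 J.
ΔU = nCᵥΔT with Cᵥ = 3R/2: ΔU = (0.497)(12.47)(-181) = -1122 J.
Q = ΔU + W = -1122 − 747.9 = -1870 J.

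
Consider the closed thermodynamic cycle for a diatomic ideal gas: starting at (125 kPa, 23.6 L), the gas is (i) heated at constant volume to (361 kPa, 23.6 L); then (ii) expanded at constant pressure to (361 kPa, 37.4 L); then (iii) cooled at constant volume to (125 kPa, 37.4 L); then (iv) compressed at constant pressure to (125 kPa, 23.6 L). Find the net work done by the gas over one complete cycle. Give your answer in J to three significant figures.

W_net ≈ 3260 J

Constant-volume legs do no work.
W(ii) = (361)(37.4 − 23.6) = 4982 J; W(iv) = (125)(23.6 − 37.4) = -1725 J.
W_net = 4982 − 1725 = 3257 J (the clockwise enclosed area).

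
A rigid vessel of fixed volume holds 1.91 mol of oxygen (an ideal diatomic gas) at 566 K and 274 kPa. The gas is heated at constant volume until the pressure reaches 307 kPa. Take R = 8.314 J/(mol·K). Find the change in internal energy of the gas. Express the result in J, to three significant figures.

Constant volume ⇒ W = 0, so Q = ΔU = nCᵥΔT with Cᵥ = 5R/2 = 20.79 J/(mol·K).
At constant V, T₂/T₁ = P₂/P₁ ⇒ ΔT = T₁(P₂/P₁ − 1) = 566·(307/274 − 1) = 68.17 K.
ΔU = (1.91)(20.79)(68.17) = 2706 J.

ΔU ≈ 2710 J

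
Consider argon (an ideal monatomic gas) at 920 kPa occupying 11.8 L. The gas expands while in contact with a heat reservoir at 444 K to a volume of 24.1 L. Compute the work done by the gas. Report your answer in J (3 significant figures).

W ≈ 7750 J

Isothermal: W = nRT ln(V₂/V₁) = P₁V₁ ln(V₂/V₁).
P₁V₁ = (920 kPa)(11.8 L) = 10856 J.
W = 10856 × ln(24.1/11.8) = 10856 × 0.7141
W_by_gas = 7752 J.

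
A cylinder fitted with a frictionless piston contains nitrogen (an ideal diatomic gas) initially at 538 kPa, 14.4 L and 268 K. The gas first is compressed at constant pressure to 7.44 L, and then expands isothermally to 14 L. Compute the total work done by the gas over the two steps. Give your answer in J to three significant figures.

W_total ≈ -1210 J

Step 1 (isobaric): W = PΔV = (538 kPa)(7.44 − 14.4 L) = -3744 J.
After step 1: P = 538 kPa, V = 7.44 L, T = 138.5 K.
Step 2 (isothermal): W = P₁V₁ ln(V₂/V₁) = (4003) ln(14/7.44) = 2530 J.
W_total = -3744 + 2530 = -1214 J.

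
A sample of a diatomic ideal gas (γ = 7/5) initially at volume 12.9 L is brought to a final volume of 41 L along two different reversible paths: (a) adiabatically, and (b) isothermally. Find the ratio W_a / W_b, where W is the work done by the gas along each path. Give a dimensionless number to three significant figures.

Path (a) adiabatic: W = P₁V₁(1 − (V₁/V₂)^(γ−1))/(γ−1) → W_a/(P₁V₁) = 0.9258.
Path (b) isothermal: W = P₁V₁ ln(V₂/V₁) → W_b/(P₁V₁) = 1.156.
W_a / W_b = 0.9258 / 1.156 = 0.8006.

W_a / W_b ≈ 0.801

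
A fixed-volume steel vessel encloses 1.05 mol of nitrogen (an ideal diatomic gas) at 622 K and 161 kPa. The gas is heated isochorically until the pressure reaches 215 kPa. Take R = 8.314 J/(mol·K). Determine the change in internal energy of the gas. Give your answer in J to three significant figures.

Constant volume ⇒ W = 0, so Q = ΔU = nCᵥΔT with Cᵥ = 5R/2 = 20.79 J/(mol·K).
At constant V, T₂/T₁ = P₂/P₁ ⇒ ΔT = T₁(P₂/P₁ − 1) = 622·(215/161 − 1) = 208.6 K.
ΔU = (1.05)(20.79)(208.6) = 4553 J.

ΔU ≈ 4550 J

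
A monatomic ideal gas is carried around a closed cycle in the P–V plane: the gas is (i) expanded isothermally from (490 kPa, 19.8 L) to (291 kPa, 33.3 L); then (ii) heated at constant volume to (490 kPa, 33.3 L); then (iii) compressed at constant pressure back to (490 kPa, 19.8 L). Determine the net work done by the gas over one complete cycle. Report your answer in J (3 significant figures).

W_net ≈ -1570 J

Leg (i): W = PᵢVᵢ ln(V_f/Vᵢ) = (9702) ln(33.3/19.8) = 5044 J.
Leg (ii): W = 0.
Leg (iii): W = PΔV = (490)(19.8 − 33.3) = -6615 J.
W_net = 5044 − 6615 = -1571 J.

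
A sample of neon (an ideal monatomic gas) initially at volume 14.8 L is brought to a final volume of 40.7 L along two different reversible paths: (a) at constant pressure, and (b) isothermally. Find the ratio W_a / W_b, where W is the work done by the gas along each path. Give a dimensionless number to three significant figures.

W_a / W_b ≈ 1.73

Path (a) isobaric: W = P₁(V₂ − V₁) → W_a/(P₁V₁) = 1.75.
Path (b) isothermal: W = P₁V₁ ln(V₂/V₁) → W_b/(P₁V₁) = 1.012.
W_a / W_b = 1.75 / 1.012 = 1.73.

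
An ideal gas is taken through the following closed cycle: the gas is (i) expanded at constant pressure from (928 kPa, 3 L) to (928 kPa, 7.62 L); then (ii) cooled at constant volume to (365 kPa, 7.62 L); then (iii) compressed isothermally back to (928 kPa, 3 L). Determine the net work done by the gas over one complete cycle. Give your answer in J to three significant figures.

Leg (i): W = PΔV = (928)(7.62 − 3) = 4287 J.
Leg (ii): W = 0.
Leg (iii): W = PᵢVᵢ ln(V_f/Vᵢ) = (2781) ln(3/7.62) = -2593 J.
W_net = 4287 − 2593 = 1695 J.

W_net ≈ 1690 J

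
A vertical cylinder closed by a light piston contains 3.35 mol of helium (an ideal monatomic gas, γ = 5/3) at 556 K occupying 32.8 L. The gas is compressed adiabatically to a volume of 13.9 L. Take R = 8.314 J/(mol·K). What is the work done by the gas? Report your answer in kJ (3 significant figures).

Adiabatic: TV^(γ−1) = const with γ = 5/3.
T₂ = T₁ (V₁/V₂)^(γ−1) = 556 × (32.8/13.9)^0.667 = 556 × 1.772 = 985.5 K.
W_by = nCᵥ(T₁ − T₂) = (3.35)(12.47)(556 − 985.5) = -17943 J.

W ≈ -17.9 kJ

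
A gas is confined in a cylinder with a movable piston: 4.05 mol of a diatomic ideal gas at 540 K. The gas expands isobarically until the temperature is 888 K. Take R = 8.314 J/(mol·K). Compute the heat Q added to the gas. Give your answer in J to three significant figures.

Q ≈ 41000 J

Isobaric: W = nRΔT = (4.05)(8.314)(348) = 11718 J.
ΔU = nCᵥΔT with Cᵥ = 5R/2: ΔU = (4.05)(20.79)(348) = 29294 J.
Q = ΔU + W = 29294 + 11718 = 41012 J.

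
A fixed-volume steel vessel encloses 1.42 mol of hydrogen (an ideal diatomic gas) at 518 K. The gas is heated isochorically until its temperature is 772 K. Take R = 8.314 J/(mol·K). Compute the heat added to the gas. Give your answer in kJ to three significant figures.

Q ≈ 7.50 kJ

Constant volume ⇒ W = 0, so Q = ΔU = nCᵥΔT with Cᵥ = 5R/2 = 20.79 J/(mol·K).
ΔU = (1.42)(20.79)(772 − 518) = 7497 J.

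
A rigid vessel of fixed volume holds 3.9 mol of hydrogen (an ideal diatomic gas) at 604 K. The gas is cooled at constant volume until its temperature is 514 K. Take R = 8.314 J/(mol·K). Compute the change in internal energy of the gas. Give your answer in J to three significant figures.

ΔU ≈ -7300 J

Constant volume ⇒ W = 0, so Q = ΔU = nCᵥΔT with Cᵥ = 5R/2 = 20.79 J/(mol·K).
ΔU = (3.9)(20.79)(514 − 604) = -7296 J.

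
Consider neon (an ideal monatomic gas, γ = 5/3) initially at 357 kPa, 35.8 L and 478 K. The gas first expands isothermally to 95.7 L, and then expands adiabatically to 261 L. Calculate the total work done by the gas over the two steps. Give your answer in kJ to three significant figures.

W_total ≈ 21.9 kJ

Step 1 (isothermal): W = P₁V₁ ln(V₂/V₁) = (12781) ln(95.7/35.8) = 12567 J.
After step 1: P = 133.5 kPa, V = 95.7 L, T = 478 K.
Step 2 (adiabatic): W = (P₁V₁ − P₂V₂)/(γ−1) = (12781 − 6547)/0.667 = 9350 J.
W_total = 12567 + 9350 = 21917 J.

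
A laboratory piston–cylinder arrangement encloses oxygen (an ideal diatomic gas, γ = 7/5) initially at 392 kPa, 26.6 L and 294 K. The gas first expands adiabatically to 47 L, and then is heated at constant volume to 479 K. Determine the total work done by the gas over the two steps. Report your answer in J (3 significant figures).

Step 1 (adiabatic): W = (P₁V₁ − P₂V₂)/(γ−1) = (10427 − 8304)/0.4 = 5308 J.
Step 2 (isochoric): W = 0 (constant volume).
W_total = 5308 + 0 = 5308 J.

W_total ≈ 5310 J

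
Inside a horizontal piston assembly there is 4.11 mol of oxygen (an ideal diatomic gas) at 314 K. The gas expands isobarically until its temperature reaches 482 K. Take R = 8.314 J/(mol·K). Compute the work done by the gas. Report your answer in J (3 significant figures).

Isobaric: W = P ΔV = nR ΔT.
W = (4.11)(8.314)(482 − 314) = 5741 J.

W ≈ 5740 J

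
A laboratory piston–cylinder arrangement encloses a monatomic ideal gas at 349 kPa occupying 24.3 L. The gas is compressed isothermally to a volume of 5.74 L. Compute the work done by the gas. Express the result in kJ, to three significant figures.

Isothermal: W = nRT ln(V₂/V₁) = P₁V₁ ln(V₂/V₁).
P₁V₁ = (349 kPa)(24.3 L) = 8481 J.
W = 8481 × ln(5.74/24.3) = 8481 × -1.443
W_by_gas = -12238 J.

W ≈ -12.2 kJ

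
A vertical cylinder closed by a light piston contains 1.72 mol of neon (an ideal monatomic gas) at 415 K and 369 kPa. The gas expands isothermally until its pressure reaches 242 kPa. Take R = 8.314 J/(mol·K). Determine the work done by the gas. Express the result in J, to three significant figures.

Isothermal process: W = nRT ln(V₂/V₁) = nRT ln(P₁/P₂).
W = (1.72)(8.314)(415) × ln(369/242)
  = 5935 × ln(1.525) = 5935 × 0.4219
W_by_gas = 2504 J.

W ≈ 2500 J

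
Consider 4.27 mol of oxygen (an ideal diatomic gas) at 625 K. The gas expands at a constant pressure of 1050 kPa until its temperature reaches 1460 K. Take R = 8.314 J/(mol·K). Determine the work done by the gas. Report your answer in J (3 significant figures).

W ≈ 29600 J

Isobaric: W = P ΔV = nR ΔT.
W = (4.27)(8.314)(1460 − 625) = 29643 J.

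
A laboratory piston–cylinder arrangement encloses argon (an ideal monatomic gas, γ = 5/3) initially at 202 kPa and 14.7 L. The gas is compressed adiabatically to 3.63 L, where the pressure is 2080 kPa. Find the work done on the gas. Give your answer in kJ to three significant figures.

Adiabatic: W = (P₁V₁ − P₂V₂)/(γ − 1) with γ = 5/3.
P₁V₁ = 2969 J, P₂V₂ = 7550 J.
W = (2969 − 7550) / 0.6667 = -6871 J.
Work on gas = −W_by = 6871 J.

W ≈ 6.87 kJ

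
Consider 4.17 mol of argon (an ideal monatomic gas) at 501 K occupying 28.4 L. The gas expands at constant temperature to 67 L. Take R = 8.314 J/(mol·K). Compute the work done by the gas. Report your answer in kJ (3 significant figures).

W ≈ 14.9 kJ

Isothermal: W = nRT ln(V₂/V₁).
W = (4.17)(8.314)(501) × ln(67/28.4)
  = 17369 × 0.8583
W_by_gas = 14908 J.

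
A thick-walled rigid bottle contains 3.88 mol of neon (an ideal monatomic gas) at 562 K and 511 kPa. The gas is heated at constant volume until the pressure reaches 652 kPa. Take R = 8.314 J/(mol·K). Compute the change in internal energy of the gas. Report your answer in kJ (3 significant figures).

Constant volume ⇒ W = 0, so Q = ΔU = nCᵥΔT with Cᵥ = 3R/2 = 12.47 J/(mol·K).
At constant V, T₂/T₁ = P₂/P₁ ⇒ ΔT = T₁(P₂/P₁ − 1) = 562·(652/511 − 1) = 155.1 K.
ΔU = (3.88)(12.47)(155.1) = 7504 J.

ΔU ≈ 7.50 kJ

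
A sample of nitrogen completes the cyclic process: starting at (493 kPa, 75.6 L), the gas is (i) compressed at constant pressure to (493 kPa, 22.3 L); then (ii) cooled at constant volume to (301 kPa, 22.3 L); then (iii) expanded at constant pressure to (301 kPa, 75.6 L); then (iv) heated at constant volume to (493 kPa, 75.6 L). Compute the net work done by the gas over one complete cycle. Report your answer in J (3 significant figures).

W_net ≈ -10200 J

Constant-volume legs do no work.
W(i) = (493)(22.3 − 75.6) = -26277 J; W(iii) = (301)(75.6 − 22.3) = 16043 J.
W_net = -26277 + 16043 = -10234 J (the counter-clockwise enclosed area).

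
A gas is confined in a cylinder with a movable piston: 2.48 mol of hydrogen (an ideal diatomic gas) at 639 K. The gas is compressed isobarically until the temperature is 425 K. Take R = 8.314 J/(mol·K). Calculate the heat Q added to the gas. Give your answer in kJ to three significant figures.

Isobaric: W = nRΔT = (2.48)(8.314)(-214) = -4412 J.
ΔU = nCᵥΔT with Cᵥ = 5R/2: ΔU = (2.48)(20.79)(-214) = -11031 J.
Q = ΔU + W = -11031 − 4412 = -15443 J.

Q ≈ -15.4 kJ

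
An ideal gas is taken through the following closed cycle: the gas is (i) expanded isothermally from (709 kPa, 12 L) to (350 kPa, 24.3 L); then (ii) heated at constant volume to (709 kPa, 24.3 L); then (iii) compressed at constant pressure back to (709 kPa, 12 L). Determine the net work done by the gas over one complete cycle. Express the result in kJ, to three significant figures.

W_net ≈ -2.72 kJ

Leg (i): W = PᵢVᵢ ln(V_f/Vᵢ) = (8508) ln(24.3/12) = 6003 J.
Leg (ii): W = 0.
Leg (iii): W = PΔV = (709)(12 − 24.3) = -8721 J.
W_net = 6003 − 8721 = -2718 J.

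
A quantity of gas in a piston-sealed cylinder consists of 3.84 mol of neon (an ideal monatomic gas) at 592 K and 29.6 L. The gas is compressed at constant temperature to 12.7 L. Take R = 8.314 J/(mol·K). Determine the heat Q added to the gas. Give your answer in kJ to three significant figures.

Isothermal ⇒ ΔU = 0, so Q = W = nRT ln(V₂/V₁).
Q = (3.84)(8.314)(592) ln(12.7/29.6) = 18900 × -0.8462 = -15993 J.

Q ≈ -16.0 kJ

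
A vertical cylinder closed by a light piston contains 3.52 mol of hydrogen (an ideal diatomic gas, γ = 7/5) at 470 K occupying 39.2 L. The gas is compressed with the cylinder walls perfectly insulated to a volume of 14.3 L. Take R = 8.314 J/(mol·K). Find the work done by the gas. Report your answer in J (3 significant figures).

W ≈ -17100 J

Adiabatic: TV^(γ−1) = const with γ = 7/5.
T₂ = T₁ (V₁/V₂)^(γ−1) = 470 × (39.2/14.3)^0.4 = 470 × 1.497 = 703.5 K.
W_by = nCᵥ(T₁ − T₂) = (3.52)(20.79)(470 − 703.5) = -17085 J.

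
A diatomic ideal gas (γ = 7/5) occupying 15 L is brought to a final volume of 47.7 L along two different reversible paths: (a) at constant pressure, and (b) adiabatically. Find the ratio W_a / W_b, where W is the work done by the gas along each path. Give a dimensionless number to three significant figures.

Path (a) isobaric: W = P₁(V₂ − V₁) → W_a/(P₁V₁) = 2.18.
Path (b) adiabatic: W = P₁V₁(1 − (V₁/V₂)^(γ−1))/(γ−1) → W_b/(P₁V₁) = 0.9261.
W_a / W_b = 2.18 / 0.9261 = 2.354.

W_a / W_b ≈ 2.35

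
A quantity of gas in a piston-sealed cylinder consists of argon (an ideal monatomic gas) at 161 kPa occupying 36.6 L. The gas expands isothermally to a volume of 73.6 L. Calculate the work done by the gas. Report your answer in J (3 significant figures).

W ≈ 4120 J

Isothermal: W = nRT ln(V₂/V₁) = P₁V₁ ln(V₂/V₁).
P₁V₁ = (161 kPa)(36.6 L) = 5893 J.
W = 5893 × ln(73.6/36.6) = 5893 × 0.6986
W_by_gas = 4117 J.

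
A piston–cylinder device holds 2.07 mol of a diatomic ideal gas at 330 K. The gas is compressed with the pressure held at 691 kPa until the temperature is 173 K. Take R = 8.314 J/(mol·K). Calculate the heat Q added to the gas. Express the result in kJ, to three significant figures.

Isobaric: W = nRΔT = (2.07)(8.314)(-157) = -2702 J.
ΔU = nCᵥΔT with Cᵥ = 5R/2: ΔU = (2.07)(20.79)(-157) = -6755 J.
Q = ΔU + W = -6755 − 2702 = -9457 J.

Q ≈ -9.46 kJ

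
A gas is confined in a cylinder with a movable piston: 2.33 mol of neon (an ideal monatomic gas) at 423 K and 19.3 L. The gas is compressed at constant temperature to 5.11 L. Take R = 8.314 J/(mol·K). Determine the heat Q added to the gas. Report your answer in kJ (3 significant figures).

Q ≈ -10.9 kJ

Isothermal ⇒ ΔU = 0, so Q = W = nRT ln(V₂/V₁).
Q = (2.33)(8.314)(423) ln(5.11/19.3) = 8194 × -1.329 = -10889 J.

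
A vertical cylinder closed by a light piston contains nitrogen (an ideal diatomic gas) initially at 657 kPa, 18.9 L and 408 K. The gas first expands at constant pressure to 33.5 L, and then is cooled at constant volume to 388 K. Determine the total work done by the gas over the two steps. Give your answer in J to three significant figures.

W_total ≈ 9590 J

Step 1 (isobaric): W = PΔV = (657 kPa)(33.5 − 18.9 L) = 9592 J.
Step 2 (isochoric): W = 0 (constant volume).
W_total = 9592 + 0 = 9592 J.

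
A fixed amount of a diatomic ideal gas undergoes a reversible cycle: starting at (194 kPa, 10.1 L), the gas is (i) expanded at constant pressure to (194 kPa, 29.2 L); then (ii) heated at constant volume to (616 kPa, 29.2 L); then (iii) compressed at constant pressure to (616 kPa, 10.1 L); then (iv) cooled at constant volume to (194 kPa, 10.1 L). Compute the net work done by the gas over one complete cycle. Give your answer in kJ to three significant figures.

W_net ≈ -8.06 kJ

Constant-volume legs do no work.
W(i) = (194)(29.2 − 10.1) = 3705 J; W(iii) = (616)(10.1 − 29.2) = -11766 J.
W_net = 3705 − 11766 = -8060 J (the counter-clockwise enclosed area).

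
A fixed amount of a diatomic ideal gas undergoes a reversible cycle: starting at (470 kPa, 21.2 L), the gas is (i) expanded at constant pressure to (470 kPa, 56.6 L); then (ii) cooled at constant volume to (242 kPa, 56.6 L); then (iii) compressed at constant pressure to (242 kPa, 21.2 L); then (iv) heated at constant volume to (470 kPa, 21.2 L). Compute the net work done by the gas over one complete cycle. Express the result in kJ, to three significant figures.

W_net ≈ 8.07 kJ

Constant-volume legs do no work.
W(i) = (470)(56.6 − 21.2) = 16638 J; W(iii) = (242)(21.2 − 56.6) = -8567 J.
W_net = 16638 − 8567 = 8071 J (the clockwise enclosed area).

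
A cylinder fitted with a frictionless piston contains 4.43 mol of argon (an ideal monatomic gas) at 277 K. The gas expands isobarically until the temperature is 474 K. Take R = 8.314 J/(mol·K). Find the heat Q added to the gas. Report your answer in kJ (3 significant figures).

Isobaric: W = nRΔT = (4.43)(8.314)(197) = 7256 J.
ΔU = nCᵥΔT with Cᵥ = 3R/2: ΔU = (4.43)(12.47)(197) = 10884 J.
Q = ΔU + W = 10884 + 7256 = 18139 J.

Q ≈ 18.1 kJ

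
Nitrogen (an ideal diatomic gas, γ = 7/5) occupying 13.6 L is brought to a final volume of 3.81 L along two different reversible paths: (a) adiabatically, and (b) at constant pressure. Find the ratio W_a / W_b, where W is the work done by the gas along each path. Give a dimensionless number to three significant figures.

W_a / W_b ≈ 2.30

Path (a) adiabatic: W = P₁V₁(1 − (V₁/V₂)^(γ−1))/(γ−1) → W_a/(P₁V₁) = -1.659.
Path (b) isobaric: W = P₁(V₂ − V₁) → W_b/(P₁V₁) = -0.7199.
W_a / W_b = -1.659 / -0.7199 = 2.305.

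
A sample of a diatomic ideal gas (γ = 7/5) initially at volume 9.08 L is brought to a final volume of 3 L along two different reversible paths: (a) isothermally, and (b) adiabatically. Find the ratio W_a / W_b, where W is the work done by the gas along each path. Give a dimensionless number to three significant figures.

W_a / W_b ≈ 0.795

Path (a) isothermal: W = P₁V₁ ln(V₂/V₁) → W_a/(P₁V₁) = -1.107.
Path (b) adiabatic: W = P₁V₁(1 − (V₁/V₂)^(γ−1))/(γ−1) → W_b/(P₁V₁) = -1.393.
W_a / W_b = -1.107 / -1.393 = 0.7948.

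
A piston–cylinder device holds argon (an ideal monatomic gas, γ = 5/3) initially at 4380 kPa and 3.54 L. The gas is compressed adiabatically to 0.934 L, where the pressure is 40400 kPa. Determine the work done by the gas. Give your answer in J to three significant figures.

W ≈ -33300 J

Adiabatic: W = (P₁V₁ − P₂V₂)/(γ − 1) with γ = 5/3.
P₁V₁ = 15505 J, P₂V₂ = 37734 J.
W = (15505 − 37734) / 0.6667 = -33343 J.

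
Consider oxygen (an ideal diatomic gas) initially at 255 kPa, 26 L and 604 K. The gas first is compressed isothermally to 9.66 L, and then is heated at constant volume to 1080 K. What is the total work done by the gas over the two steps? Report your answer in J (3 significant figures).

Step 1 (isothermal): W = P₁V₁ ln(V₂/V₁) = (6630) ln(9.66/26) = -6564 J.
Step 2 (isochoric): W = 0 (constant volume).
W_total = -6564 + 0 = -6564 J.

W_total ≈ -6560 J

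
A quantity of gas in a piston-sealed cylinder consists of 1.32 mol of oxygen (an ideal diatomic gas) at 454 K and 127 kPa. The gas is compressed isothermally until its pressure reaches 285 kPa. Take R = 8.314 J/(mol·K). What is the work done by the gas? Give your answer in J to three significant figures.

Isothermal process: W = nRT ln(V₂/V₁) = nRT ln(P₁/P₂).
W = (1.32)(8.314)(454) × ln(127/285)
  = 4982 × ln(0.4456) = 4982 × -0.8083
W_by_gas = -4027 J.

W ≈ -4030 J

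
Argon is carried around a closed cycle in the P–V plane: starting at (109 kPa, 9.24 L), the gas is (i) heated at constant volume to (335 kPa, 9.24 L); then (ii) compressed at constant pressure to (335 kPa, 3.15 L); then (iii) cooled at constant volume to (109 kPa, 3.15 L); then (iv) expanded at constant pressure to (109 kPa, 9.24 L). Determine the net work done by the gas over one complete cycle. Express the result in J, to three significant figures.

W_net ≈ -1380 J

Constant-volume legs do no work.
W(ii) = (335)(3.15 − 9.24) = -2040 J; W(iv) = (109)(9.24 − 3.15) = 663.8 J.
W_net = -2040 + 663.8 = -1376 J (the counter-clockwise enclosed area).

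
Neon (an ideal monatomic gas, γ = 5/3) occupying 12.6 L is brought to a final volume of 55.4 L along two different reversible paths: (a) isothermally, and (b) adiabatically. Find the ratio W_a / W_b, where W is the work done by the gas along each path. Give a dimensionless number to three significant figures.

W_a / W_b ≈ 1.57

Path (a) isothermal: W = P₁V₁ ln(V₂/V₁) → W_a/(P₁V₁) = 1.481.
Path (b) adiabatic: W = P₁V₁(1 − (V₁/V₂)^(γ−1))/(γ−1) → W_b/(P₁V₁) = 0.9411.
W_a / W_b = 1.481 / 0.9411 = 1.574.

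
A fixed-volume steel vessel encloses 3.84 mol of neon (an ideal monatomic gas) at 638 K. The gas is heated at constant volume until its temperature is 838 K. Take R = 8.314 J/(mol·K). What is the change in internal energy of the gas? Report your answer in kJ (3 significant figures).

Constant volume ⇒ W = 0, so Q = ΔU = nCᵥΔT with Cᵥ = 3R/2 = 12.47 J/(mol·K).
ΔU = (3.84)(12.47)(838 − 638) = 9578 J.

ΔU ≈ 9.58 kJ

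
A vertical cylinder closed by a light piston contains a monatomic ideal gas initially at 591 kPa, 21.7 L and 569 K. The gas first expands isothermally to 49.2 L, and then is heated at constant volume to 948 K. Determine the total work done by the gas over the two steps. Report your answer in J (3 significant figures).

Step 1 (isothermal): W = P₁V₁ ln(V₂/V₁) = (12825) ln(49.2/21.7) = 10498 J.
Step 2 (isochoric): W = 0 (constant volume).
W_total = 10498 + 0 = 10498 J.

W_total ≈ 10500 J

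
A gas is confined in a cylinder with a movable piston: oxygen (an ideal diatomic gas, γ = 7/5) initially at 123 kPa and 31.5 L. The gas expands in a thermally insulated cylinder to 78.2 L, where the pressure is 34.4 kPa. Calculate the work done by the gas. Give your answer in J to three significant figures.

Adiabatic: W = (P₁V₁ − P₂V₂)/(γ − 1) with γ = 7/5.
P₁V₁ = 3874 J, P₂V₂ = 2690 J.
W = (3874 − 2690) / 0.4 = 2961 J.

W ≈ 2960 J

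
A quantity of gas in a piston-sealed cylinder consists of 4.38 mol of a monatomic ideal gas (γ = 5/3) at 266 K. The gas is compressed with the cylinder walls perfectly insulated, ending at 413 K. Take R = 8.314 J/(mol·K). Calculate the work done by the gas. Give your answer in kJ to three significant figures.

W ≈ -8.03 kJ

Adiabatic ⇒ Q = 0, so W_by = −ΔU = nCᵥ(T₁ − T₂).
Cᵥ = 3R/2 = 12.47 J/(mol·K).
W = (4.38)(12.47)(266 − 413) = -8030 J.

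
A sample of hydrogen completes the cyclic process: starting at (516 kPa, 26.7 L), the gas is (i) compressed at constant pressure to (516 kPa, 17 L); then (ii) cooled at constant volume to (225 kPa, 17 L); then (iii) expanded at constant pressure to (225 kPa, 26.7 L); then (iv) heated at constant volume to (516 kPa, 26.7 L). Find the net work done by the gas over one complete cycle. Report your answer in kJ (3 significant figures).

Constant-volume legs do no work.
W(i) = (516)(17 − 26.7) = -5005 J; W(iii) = (225)(26.7 − 17) = 2182 J.
W_net = -5005 + 2182 = -2823 J (the counter-clockwise enclosed area).

W_net ≈ -2.82 kJ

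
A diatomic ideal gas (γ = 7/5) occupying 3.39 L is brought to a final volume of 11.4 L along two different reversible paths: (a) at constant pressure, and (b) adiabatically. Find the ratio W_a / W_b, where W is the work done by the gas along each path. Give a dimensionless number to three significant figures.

W_a / W_b ≈ 2.46

Path (a) isobaric: W = P₁(V₂ − V₁) → W_a/(P₁V₁) = 2.363.
Path (b) adiabatic: W = P₁V₁(1 − (V₁/V₂)^(γ−1))/(γ−1) → W_b/(P₁V₁) = 0.9609.
W_a / W_b = 2.363 / 0.9609 = 2.459.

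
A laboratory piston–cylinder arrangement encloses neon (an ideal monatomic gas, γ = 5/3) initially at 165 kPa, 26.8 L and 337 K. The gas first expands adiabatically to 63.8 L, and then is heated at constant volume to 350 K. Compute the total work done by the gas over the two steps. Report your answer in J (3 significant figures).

Step 1 (adiabatic): W = (P₁V₁ − P₂V₂)/(γ−1) = (4422 − 2480)/0.667 = 2913 J.
Step 2 (isochoric): W = 0 (constant volume).
W_total = 2913 + 0 = 2913 J.

W_total ≈ 2910 J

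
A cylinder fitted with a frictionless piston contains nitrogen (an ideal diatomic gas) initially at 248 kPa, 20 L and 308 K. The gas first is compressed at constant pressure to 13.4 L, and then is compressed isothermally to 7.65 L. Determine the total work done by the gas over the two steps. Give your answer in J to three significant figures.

Step 1 (isobaric): W = PΔV = (248 kPa)(13.4 − 20 L) = -1637 J.
After step 1: P = 248 kPa, V = 13.4 L, T = 206.4 K.
Step 2 (isothermal): W = P₁V₁ ln(V₂/V₁) = (3323) ln(7.65/13.4) = -1863 J.
W_total = -1637 − 1863 = -3500 J.

W_total ≈ -3500 J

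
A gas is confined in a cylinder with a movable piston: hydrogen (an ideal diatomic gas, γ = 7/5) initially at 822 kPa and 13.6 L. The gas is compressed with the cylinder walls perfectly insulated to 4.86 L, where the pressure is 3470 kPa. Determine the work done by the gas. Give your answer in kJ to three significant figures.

Adiabatic: W = (P₁V₁ − P₂V₂)/(γ − 1) with γ = 7/5.
P₁V₁ = 11179 J, P₂V₂ = 16864 J.
W = (11179 − 16864) / 0.4 = -14213 J.

W ≈ -14.2 kJ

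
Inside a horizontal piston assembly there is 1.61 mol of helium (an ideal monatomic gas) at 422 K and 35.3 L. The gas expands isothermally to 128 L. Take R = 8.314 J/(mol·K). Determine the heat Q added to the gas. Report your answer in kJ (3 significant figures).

Isothermal ⇒ ΔU = 0, so Q = W = nRT ln(V₂/V₁).
Q = (1.61)(8.314)(422) ln(128/35.3) = 5649 × 1.288 = 7276 J.

Q ≈ 7.28 kJ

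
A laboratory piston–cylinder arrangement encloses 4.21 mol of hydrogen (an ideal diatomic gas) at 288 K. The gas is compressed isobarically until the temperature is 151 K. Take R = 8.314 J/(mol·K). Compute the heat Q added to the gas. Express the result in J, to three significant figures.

Isobaric: W = nRΔT = (4.21)(8.314)(-137) = -4795 J.
ΔU = nCᵥΔT with Cᵥ = 5R/2: ΔU = (4.21)(20.79)(-137) = -11988 J.
Q = ΔU + W = -11988 − 4795 = -16783 J.

Q ≈ -16800 J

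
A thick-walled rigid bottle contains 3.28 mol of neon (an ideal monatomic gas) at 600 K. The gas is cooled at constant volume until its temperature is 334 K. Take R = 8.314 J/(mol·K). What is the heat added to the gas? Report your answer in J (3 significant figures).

Q ≈ -10900 J

Constant volume ⇒ W = 0, so Q = ΔU = nCᵥΔT with Cᵥ = 3R/2 = 12.47 J/(mol·K).
ΔU = (3.28)(12.47)(334 − 600) = -10881 J.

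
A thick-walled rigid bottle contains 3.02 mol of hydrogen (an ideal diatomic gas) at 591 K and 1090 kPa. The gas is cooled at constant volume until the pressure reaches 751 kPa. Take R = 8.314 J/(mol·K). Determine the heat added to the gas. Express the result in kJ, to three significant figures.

Constant volume ⇒ W = 0, so Q = ΔU = nCᵥΔT with Cᵥ = 5R/2 = 20.79 J/(mol·K).
At constant V, T₂/T₁ = P₂/P₁ ⇒ ΔT = T₁(P₂/P₁ − 1) = 591·(751/1090 − 1) = -183.8 K.
ΔU = (3.02)(20.79)(-183.8) = -11538 J.

Q ≈ -11.5 kJ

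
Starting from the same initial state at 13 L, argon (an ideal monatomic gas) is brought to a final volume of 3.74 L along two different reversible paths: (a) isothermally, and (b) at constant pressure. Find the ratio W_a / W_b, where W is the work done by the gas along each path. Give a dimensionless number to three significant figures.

Path (a) isothermal: W = P₁V₁ ln(V₂/V₁) → W_a/(P₁V₁) = -1.246.
Path (b) isobaric: W = P₁(V₂ − V₁) → W_b/(P₁V₁) = -0.7123.
W_a / W_b = -1.246 / -0.7123 = 1.749.

W_a / W_b ≈ 1.75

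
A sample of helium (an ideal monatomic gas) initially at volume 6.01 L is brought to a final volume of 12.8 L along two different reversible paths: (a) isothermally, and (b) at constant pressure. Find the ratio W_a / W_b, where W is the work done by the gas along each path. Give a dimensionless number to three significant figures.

Path (a) isothermal: W = P₁V₁ ln(V₂/V₁) → W_a/(P₁V₁) = 0.756.
Path (b) isobaric: W = P₁(V₂ − V₁) → W_b/(P₁V₁) = 1.13.
W_a / W_b = 0.756 / 1.13 = 0.6692.

W_a / W_b ≈ 0.669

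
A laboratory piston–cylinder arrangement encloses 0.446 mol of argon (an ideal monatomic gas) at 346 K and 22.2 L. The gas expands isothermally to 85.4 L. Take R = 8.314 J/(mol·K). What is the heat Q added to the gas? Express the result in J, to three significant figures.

Isothermal ⇒ ΔU = 0, so Q = W = nRT ln(V₂/V₁).
Q = (0.446)(8.314)(346) ln(85.4/22.2) = 1283 × 1.347 = 1729 J.

Q ≈ 1730 J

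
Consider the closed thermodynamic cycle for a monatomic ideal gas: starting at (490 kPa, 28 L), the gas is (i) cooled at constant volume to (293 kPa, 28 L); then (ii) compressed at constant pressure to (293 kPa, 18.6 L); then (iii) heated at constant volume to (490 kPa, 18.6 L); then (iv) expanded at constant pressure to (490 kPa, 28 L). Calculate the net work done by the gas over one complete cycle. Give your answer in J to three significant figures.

Constant-volume legs do no work.
W(ii) = (293)(18.6 − 28) = -2754 J; W(iv) = (490)(28 − 18.6) = 4606 J.
W_net = -2754 + 4606 = 1852 J (the clockwise enclosed area).

W_net ≈ 1850 J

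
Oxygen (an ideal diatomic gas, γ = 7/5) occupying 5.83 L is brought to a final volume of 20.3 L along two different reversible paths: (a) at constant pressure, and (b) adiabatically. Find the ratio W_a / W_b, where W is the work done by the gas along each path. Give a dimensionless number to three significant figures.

W_a / W_b ≈ 2.53

Path (a) isobaric: W = P₁(V₂ − V₁) → W_a/(P₁V₁) = 2.482.
Path (b) adiabatic: W = P₁V₁(1 − (V₁/V₂)^(γ−1))/(γ−1) → W_b/(P₁V₁) = 0.9822.
W_a / W_b = 2.482 / 0.9822 = 2.527.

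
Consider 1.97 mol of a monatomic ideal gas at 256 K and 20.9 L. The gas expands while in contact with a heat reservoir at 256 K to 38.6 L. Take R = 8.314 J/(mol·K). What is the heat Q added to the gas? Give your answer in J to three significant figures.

Q ≈ 2570 J

Isothermal ⇒ ΔU = 0, so Q = W = nRT ln(V₂/V₁).
Q = (1.97)(8.314)(256) ln(38.6/20.9) = 4193 × 0.6135 = 2572 J.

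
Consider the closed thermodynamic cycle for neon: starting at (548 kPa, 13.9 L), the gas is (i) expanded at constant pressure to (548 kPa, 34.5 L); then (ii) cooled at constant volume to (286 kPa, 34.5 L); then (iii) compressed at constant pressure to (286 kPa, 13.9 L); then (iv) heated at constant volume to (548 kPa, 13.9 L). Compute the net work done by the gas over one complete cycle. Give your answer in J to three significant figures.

Constant-volume legs do no work.
W(i) = (548)(34.5 − 13.9) = 11289 J; W(iii) = (286)(13.9 − 34.5) = -5892 J.
W_net = 11289 − 5892 = 5397 J (the clockwise enclosed area).

W_net ≈ 5400 J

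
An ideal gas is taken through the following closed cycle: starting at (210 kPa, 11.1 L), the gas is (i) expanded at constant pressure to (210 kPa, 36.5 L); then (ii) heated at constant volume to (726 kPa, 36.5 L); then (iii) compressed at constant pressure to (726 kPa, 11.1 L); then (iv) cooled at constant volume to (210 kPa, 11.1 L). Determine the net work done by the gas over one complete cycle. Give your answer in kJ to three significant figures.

Constant-volume legs do no work.
W(i) = (210)(36.5 − 11.1) = 5334 J; W(iii) = (726)(11.1 − 36.5) = -18440 J.
W_net = 5334 − 18440 = -13106 J (the counter-clockwise enclosed area).

W_net ≈ -13.1 kJ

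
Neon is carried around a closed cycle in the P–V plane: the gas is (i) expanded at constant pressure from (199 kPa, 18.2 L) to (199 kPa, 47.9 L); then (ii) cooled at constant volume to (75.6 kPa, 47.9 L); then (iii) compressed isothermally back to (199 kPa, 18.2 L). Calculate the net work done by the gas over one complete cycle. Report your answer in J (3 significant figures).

Leg (i): W = PΔV = (199)(47.9 − 18.2) = 5910 J.
Leg (ii): W = 0.
Leg (iii): W = PᵢVᵢ ln(V_f/Vᵢ) = (3621) ln(18.2/47.9) = -3504 J.
W_net = 5910 − 3504 = 2406 J.

W_net ≈ 2410 J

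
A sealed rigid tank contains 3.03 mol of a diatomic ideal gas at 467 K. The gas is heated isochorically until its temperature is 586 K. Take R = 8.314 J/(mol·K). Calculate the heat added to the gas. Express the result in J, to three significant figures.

Q ≈ 7490 J

Constant volume ⇒ W = 0, so Q = ΔU = nCᵥΔT with Cᵥ = 5R/2 = 20.79 J/(mol·K).
ΔU = (3.03)(20.79)(586 − 467) = 7494 J.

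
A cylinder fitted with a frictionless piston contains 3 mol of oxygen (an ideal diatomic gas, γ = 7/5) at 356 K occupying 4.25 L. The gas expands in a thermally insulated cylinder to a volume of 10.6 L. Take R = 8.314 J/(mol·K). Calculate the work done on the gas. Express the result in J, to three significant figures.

Adiabatic: TV^(γ−1) = const with γ = 7/5.
T₂ = T₁ (V₁/V₂)^(γ−1) = 356 × (4.25/10.6)^0.4 = 356 × 0.6938 = 247 K.
W_by = nCᵥ(T₁ − T₂) = (3)(20.79)(356 − 247) = 6797 J.
Work on gas = −W_by = -6797 J.

W ≈ -6800 J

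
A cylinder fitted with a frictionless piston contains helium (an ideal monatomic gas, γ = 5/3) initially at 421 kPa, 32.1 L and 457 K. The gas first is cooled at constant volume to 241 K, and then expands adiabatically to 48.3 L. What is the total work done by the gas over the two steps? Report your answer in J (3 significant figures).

Step 1 (isochoric): W = 0 (constant volume).
After step 1: P = 222 kPa (V unchanged).
Step 2 (adiabatic): W = (P₁V₁ − P₂V₂)/(γ−1) = (7127 − 5427)/0.667 = 2549 J.
W_total = 0 + 2549 = 2549 J.

W_total ≈ 2550 J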